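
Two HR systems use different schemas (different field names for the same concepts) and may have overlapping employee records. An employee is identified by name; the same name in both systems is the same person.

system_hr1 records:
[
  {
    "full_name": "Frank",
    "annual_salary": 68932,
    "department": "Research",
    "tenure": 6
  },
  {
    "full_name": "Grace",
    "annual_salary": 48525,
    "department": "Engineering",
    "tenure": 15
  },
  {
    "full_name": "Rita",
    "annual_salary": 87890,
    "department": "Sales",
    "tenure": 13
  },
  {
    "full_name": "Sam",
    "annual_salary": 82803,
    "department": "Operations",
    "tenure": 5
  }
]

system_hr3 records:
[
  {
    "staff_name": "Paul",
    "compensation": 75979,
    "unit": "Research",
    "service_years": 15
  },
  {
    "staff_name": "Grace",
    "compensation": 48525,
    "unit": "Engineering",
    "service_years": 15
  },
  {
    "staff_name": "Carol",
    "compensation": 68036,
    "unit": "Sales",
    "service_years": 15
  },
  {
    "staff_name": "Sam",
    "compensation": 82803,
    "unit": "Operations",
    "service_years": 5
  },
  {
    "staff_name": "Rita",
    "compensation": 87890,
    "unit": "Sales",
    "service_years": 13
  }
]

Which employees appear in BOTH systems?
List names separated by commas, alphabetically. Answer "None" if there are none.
Grace, Rita, Sam

Schema mapping: "full_name" (system_hr1) = "staff_name" (system_hr3) = employee name

Names in system_hr1: ['Frank', 'Grace', 'Rita', 'Sam']
Names in system_hr3: ['Carol', 'Grace', 'Paul', 'Rita', 'Sam']

Intersection: ['Grace', 'Rita', 'Sam']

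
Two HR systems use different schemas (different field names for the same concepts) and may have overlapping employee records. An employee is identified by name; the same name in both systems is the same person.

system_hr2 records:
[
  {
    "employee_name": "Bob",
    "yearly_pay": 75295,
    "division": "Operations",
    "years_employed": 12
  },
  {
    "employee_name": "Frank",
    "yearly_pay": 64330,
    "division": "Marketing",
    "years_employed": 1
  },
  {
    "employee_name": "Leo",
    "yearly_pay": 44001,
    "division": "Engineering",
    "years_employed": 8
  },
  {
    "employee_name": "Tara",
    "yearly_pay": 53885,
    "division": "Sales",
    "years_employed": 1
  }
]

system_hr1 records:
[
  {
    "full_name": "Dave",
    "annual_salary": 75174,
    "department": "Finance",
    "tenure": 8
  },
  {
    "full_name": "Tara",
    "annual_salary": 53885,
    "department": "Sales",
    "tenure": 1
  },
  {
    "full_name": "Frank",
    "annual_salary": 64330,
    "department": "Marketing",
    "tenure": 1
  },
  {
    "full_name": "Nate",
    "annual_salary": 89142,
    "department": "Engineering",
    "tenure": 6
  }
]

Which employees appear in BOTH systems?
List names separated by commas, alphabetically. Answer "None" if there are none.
Frank, Tara

Schema mapping: "employee_name" (system_hr2) = "full_name" (system_hr1) = employee name

Names in system_hr2: ['Bob', 'Frank', 'Leo', 'Tara']
Names in system_hr1: ['Dave', 'Frank', 'Nate', 'Tara']

Intersection: ['Frank', 'Tara']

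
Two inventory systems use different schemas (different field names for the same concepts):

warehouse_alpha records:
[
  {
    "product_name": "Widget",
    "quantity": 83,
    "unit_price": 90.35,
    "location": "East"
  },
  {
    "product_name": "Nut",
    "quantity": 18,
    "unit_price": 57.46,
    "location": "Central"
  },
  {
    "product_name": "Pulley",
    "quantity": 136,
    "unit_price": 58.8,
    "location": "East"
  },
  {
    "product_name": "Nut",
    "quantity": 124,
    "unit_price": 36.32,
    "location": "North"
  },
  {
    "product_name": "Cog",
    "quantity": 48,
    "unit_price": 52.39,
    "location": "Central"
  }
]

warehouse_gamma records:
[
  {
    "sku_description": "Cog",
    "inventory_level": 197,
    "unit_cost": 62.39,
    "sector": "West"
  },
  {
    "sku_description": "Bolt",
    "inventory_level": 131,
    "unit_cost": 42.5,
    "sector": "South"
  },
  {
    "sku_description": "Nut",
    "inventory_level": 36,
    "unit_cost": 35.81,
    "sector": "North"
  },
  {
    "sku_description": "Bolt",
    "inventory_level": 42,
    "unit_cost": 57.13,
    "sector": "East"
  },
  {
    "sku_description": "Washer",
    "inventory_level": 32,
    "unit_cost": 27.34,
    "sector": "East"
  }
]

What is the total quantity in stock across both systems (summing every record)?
847

To reconcile these schemas, identify the field holding the quantity in stock in each system:
1. In warehouse_alpha it is "quantity"
2. In warehouse_gamma it is "inventory_level"

From warehouse_alpha: 83 + 18 + 136 + 124 + 48 = 409
From warehouse_gamma: 197 + 131 + 36 + 42 + 32 = 438

Total: 409 + 438 = 847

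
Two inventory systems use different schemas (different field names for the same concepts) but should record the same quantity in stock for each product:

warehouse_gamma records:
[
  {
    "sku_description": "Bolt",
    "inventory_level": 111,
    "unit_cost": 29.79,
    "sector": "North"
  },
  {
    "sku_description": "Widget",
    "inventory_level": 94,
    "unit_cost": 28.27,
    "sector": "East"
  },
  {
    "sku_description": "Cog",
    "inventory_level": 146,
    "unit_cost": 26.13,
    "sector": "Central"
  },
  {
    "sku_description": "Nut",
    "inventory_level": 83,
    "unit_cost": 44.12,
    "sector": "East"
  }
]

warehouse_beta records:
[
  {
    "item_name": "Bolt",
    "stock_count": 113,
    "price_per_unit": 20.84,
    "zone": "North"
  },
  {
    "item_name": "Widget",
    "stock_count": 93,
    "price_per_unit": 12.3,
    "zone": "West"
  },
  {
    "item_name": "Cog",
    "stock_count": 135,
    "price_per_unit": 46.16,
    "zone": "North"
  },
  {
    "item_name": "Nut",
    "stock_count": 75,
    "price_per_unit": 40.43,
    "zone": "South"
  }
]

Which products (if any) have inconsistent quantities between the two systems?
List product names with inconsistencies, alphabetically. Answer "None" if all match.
Bolt, Cog, Nut, Widget

Schema mappings:
- "sku_description" (warehouse_gamma) = "item_name" (warehouse_beta) = product name
- "inventory_level" (warehouse_gamma) = "stock_count" (warehouse_beta) = quantity

Comparison:
  Bolt: 111 vs 113 - MISMATCH
  Widget: 94 vs 93 - MISMATCH
  Cog: 146 vs 135 - MISMATCH
  Nut: 83 vs 75 - MISMATCH

Products with inconsistencies: Bolt, Cog, Nut, Widget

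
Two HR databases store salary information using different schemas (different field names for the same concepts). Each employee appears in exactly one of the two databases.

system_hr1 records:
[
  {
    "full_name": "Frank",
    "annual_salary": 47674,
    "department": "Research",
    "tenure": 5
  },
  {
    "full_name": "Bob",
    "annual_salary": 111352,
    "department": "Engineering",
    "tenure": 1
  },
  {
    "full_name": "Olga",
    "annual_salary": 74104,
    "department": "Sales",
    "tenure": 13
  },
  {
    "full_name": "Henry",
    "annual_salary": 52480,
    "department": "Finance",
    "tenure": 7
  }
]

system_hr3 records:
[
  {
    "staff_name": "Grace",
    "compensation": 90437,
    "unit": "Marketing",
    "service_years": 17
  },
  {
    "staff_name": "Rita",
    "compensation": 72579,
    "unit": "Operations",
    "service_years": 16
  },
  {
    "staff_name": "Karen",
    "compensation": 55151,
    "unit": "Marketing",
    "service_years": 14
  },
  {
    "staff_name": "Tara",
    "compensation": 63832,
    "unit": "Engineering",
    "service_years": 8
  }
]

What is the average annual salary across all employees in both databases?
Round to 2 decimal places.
70951.13

Schema mapping: "annual_salary" (system_hr1) = "compensation" (system_hr3) = annual salary

All salaries: [47674, 111352, 74104, 52480, 90437, 72579, 55151, 63832]
Sum: 567609
Count: 8
Average: 567609 / 8 = 70951.13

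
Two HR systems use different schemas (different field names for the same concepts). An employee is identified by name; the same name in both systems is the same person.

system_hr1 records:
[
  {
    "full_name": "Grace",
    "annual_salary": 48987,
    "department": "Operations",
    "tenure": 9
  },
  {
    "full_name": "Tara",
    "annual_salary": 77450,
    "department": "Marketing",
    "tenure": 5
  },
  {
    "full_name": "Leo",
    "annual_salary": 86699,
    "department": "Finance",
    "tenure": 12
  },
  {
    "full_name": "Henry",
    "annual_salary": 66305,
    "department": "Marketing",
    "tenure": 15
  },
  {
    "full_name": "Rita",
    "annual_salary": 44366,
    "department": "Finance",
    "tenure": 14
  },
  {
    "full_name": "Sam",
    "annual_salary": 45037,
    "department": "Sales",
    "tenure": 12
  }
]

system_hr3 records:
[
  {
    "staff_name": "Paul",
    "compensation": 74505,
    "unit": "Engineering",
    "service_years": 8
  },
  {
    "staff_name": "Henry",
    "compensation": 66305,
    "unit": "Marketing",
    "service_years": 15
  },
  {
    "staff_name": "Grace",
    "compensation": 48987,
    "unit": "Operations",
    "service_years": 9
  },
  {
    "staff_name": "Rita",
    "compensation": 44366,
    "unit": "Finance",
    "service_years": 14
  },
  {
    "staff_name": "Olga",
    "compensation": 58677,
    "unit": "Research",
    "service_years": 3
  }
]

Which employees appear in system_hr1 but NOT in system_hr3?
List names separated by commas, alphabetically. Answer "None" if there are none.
Leo, Sam, Tara

Schema mapping: "full_name" (system_hr1) = "staff_name" (system_hr3) = employee name

Names in system_hr1: ['Grace', 'Henry', 'Leo', 'Rita', 'Sam', 'Tara']
Names in system_hr3: ['Grace', 'Henry', 'Olga', 'Paul', 'Rita']

In system_hr1 but not system_hr3: ['Leo', 'Sam', 'Tara']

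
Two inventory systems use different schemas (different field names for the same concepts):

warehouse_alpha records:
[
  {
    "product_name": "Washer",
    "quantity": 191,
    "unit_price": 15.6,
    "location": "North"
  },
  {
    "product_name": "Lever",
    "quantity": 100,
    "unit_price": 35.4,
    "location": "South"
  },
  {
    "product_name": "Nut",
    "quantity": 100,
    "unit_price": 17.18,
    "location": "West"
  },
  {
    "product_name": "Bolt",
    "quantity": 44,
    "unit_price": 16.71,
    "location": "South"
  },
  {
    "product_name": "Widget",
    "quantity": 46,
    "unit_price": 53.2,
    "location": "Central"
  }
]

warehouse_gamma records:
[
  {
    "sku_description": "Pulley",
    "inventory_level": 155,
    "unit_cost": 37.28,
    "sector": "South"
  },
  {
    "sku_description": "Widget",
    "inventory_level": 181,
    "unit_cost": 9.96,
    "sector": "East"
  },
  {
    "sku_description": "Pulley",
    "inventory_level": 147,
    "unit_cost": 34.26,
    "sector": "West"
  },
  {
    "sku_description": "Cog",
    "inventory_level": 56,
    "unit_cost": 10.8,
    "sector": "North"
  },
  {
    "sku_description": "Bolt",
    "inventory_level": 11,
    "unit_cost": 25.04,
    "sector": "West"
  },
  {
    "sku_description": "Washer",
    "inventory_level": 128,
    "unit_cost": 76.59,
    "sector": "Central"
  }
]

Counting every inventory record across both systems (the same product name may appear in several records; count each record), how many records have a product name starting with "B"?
2

Schema mapping: "product_name" (warehouse_alpha) = "sku_description" (warehouse_gamma) = product name

Records with product name starting with "B" in warehouse_alpha: 1
Records with product name starting with "B" in warehouse_gamma: 1

Total: 1 + 1 = 2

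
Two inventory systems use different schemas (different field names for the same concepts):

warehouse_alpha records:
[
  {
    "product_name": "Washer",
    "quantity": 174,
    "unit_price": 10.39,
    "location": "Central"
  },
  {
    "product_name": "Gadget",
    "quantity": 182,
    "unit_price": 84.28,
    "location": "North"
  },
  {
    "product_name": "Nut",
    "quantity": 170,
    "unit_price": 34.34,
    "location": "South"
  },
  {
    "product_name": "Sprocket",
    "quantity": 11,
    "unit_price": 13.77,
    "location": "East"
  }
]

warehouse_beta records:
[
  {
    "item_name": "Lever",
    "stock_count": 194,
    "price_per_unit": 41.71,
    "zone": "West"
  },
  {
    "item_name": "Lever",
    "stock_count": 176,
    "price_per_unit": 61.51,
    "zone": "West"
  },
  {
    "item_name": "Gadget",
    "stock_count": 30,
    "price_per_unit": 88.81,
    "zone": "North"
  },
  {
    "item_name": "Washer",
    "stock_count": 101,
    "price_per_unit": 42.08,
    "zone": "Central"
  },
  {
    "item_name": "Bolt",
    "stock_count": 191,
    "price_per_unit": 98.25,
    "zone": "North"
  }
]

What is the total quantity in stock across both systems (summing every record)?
1229

To reconcile these schemas, identify the field holding the quantity in stock in each system:
1. In warehouse_alpha it is "quantity"
2. In warehouse_beta it is "stock_count"

From warehouse_alpha: 174 + 182 + 170 + 11 = 537
From warehouse_beta: 194 + 176 + 30 + 101 + 191 = 692

Total: 537 + 692 = 1229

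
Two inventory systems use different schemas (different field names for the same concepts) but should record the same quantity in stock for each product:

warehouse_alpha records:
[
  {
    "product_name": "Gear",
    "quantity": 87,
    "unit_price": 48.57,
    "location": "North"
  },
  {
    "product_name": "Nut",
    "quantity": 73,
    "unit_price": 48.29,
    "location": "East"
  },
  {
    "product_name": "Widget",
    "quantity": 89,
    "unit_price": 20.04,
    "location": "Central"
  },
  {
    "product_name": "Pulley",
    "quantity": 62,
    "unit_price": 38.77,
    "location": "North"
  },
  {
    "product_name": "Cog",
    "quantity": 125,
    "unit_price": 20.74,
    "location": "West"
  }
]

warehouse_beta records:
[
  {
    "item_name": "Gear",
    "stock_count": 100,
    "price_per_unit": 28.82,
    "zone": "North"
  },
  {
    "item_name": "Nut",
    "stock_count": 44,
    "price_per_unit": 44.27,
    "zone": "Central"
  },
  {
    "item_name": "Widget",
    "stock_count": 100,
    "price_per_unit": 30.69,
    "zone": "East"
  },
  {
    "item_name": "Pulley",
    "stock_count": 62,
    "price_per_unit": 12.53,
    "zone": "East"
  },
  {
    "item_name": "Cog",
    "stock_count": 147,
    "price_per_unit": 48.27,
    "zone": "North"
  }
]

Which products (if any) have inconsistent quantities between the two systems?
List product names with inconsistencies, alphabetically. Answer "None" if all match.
Cog, Gear, Nut, Widget

Schema mappings:
- "product_name" (warehouse_alpha) = "item_name" (warehouse_beta) = product name
- "quantity" (warehouse_alpha) = "stock_count" (warehouse_beta) = quantity

Comparison:
  Gear: 87 vs 100 - MISMATCH
  Nut: 73 vs 44 - MISMATCH
  Widget: 89 vs 100 - MISMATCH
  Pulley: 62 vs 62 - MATCH
  Cog: 125 vs 147 - MISMATCH

Products with inconsistencies: Cog, Gear, Nut, Widget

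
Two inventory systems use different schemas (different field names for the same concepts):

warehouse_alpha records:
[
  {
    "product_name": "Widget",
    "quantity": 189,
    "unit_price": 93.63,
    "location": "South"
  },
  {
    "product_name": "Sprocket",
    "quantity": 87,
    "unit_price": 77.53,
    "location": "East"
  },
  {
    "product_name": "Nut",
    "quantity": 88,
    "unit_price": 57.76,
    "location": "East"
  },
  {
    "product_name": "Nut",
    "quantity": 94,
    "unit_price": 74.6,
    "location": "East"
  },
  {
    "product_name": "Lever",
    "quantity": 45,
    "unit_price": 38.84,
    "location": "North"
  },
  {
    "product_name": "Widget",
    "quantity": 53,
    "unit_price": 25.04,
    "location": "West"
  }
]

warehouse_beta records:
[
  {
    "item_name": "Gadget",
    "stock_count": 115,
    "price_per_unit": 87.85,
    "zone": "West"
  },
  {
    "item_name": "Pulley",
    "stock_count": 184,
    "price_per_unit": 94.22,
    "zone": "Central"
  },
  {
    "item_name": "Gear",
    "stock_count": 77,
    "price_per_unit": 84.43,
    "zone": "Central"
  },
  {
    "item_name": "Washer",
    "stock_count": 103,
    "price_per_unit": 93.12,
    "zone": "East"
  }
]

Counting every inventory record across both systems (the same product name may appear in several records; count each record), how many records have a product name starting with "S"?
1

Schema mapping: "product_name" (warehouse_alpha) = "item_name" (warehouse_beta) = product name

Records with product name starting with "S" in warehouse_alpha: 1
Records with product name starting with "S" in warehouse_beta: 0

Total: 1 + 0 = 1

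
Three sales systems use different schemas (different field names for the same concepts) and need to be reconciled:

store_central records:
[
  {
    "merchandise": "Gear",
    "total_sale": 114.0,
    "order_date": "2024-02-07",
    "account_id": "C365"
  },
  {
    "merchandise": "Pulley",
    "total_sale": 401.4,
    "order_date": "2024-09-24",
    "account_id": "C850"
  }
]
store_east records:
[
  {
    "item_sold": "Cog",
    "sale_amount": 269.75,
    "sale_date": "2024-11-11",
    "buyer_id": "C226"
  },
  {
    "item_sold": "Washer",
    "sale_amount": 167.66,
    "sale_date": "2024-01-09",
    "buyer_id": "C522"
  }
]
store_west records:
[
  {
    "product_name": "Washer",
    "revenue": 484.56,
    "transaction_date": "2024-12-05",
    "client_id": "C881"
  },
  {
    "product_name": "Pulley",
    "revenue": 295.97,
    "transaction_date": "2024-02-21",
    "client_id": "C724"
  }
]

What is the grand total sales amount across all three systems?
1733.34

Schema reconciliation - all amount fields map to sale amount:

store_central (total_sale): 515.4
store_east (sale_amount): 437.41
store_west (revenue): 780.53

Grand total: 1733.34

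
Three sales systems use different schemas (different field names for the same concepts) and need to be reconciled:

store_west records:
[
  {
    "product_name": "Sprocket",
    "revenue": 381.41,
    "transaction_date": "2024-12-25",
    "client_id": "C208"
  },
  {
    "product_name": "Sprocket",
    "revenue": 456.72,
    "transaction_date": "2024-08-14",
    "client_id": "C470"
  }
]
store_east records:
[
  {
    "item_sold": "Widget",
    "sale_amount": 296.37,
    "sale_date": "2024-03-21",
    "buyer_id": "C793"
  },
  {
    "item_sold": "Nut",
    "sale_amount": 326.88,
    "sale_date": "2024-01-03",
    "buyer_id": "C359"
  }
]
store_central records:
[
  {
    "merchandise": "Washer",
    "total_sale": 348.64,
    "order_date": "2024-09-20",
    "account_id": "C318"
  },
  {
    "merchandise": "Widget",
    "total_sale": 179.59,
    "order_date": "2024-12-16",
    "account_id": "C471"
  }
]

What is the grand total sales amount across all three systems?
1989.61

Schema reconciliation - all amount fields map to sale amount:

store_west (revenue): 838.13
store_east (sale_amount): 623.25
store_central (total_sale): 528.23

Grand total: 1989.61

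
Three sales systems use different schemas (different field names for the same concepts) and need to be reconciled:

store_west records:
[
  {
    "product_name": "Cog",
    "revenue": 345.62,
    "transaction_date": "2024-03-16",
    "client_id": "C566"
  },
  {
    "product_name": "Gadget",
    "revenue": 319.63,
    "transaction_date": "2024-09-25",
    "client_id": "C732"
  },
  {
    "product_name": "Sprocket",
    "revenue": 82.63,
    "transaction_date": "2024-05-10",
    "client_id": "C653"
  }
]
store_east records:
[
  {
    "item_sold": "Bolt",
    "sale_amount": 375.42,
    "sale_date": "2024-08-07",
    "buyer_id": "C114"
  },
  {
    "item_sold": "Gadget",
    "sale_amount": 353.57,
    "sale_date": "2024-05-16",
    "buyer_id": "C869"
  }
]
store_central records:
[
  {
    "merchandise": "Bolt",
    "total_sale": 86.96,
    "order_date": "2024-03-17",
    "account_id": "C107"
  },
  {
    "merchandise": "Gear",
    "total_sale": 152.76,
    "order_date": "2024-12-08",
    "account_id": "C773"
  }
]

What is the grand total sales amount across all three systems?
1716.59

Schema reconciliation - all amount fields map to sale amount:

store_west (revenue): 747.88
store_east (sale_amount): 728.99
store_central (total_sale): 239.72

Grand total: 1716.59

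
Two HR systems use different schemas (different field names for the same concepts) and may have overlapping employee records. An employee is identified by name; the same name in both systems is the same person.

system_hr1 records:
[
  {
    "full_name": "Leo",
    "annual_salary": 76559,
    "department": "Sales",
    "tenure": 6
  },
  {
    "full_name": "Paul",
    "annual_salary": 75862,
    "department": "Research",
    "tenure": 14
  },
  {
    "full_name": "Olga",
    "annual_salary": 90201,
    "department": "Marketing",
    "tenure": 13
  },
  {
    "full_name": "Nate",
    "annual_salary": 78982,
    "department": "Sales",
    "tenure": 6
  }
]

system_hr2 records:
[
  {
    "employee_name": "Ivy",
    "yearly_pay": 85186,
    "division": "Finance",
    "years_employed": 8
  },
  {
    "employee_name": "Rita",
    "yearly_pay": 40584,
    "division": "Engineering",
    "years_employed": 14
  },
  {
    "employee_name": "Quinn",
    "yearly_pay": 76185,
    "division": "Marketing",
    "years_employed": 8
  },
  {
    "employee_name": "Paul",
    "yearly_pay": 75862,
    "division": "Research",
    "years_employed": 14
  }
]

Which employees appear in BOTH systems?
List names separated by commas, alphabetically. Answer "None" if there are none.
Paul

Schema mapping: "full_name" (system_hr1) = "employee_name" (system_hr2) = employee name

Names in system_hr1: ['Leo', 'Nate', 'Olga', 'Paul']
Names in system_hr2: ['Ivy', 'Paul', 'Quinn', 'Rita']

Intersection: ['Paul']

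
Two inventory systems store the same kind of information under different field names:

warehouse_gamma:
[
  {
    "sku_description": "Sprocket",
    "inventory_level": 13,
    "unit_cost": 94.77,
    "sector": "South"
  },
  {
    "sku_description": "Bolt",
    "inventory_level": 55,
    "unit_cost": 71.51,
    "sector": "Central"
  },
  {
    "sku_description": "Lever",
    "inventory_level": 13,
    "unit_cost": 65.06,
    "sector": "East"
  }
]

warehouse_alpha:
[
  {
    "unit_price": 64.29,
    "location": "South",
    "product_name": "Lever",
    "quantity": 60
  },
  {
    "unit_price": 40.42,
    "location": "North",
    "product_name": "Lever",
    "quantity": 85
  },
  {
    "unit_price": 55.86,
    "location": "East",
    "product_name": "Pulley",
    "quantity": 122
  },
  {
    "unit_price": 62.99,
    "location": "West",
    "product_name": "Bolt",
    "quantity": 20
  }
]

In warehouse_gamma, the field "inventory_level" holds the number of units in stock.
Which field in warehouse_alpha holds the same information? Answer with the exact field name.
quantity

In warehouse_gamma, "inventory_level" holds the number of units in stock.
The fields in warehouse_alpha are: "unit_price", "location", "product_name", "quantity".
"quantity" is the match: the name refers to the same concept and its values are whole-number counts (e.g. 60, 85).
The other fields ("unit_price", "location", "product_name") hold different kinds of data.

So "inventory_level" in warehouse_gamma corresponds to "quantity" in warehouse_alpha.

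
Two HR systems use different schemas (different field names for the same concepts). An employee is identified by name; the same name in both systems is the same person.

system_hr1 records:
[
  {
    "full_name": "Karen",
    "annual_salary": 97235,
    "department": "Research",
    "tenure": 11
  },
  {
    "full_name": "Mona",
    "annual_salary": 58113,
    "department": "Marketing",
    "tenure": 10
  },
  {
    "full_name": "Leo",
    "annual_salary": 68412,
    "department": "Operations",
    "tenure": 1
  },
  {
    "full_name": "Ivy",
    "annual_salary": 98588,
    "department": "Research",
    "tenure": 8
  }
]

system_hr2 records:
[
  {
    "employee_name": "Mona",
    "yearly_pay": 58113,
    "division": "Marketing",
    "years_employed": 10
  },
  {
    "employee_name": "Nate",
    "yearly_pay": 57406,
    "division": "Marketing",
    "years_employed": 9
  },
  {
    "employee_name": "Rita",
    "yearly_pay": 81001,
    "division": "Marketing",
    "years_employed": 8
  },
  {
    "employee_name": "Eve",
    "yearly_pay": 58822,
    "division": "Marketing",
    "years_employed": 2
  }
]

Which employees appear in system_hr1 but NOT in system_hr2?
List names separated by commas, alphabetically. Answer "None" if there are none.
Ivy, Karen, Leo

Schema mapping: "full_name" (system_hr1) = "employee_name" (system_hr2) = employee name

Names in system_hr1: ['Ivy', 'Karen', 'Leo', 'Mona']
Names in system_hr2: ['Eve', 'Mona', 'Nate', 'Rita']

In system_hr1 but not system_hr2: ['Ivy', 'Karen', 'Leo']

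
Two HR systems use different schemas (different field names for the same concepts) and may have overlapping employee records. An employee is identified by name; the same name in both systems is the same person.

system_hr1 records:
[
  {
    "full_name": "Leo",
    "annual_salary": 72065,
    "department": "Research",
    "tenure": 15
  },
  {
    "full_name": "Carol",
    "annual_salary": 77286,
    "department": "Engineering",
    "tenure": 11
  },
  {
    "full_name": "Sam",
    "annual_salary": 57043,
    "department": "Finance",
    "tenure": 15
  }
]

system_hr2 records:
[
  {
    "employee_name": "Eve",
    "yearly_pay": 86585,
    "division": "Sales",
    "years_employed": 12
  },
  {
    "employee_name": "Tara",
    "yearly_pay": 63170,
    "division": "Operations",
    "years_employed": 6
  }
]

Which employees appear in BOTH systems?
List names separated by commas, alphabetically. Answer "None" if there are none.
None

Schema mapping: "full_name" (system_hr1) = "employee_name" (system_hr2) = employee name

Names in system_hr1: ['Carol', 'Leo', 'Sam']
Names in system_hr2: ['Eve', 'Tara']

Intersection: None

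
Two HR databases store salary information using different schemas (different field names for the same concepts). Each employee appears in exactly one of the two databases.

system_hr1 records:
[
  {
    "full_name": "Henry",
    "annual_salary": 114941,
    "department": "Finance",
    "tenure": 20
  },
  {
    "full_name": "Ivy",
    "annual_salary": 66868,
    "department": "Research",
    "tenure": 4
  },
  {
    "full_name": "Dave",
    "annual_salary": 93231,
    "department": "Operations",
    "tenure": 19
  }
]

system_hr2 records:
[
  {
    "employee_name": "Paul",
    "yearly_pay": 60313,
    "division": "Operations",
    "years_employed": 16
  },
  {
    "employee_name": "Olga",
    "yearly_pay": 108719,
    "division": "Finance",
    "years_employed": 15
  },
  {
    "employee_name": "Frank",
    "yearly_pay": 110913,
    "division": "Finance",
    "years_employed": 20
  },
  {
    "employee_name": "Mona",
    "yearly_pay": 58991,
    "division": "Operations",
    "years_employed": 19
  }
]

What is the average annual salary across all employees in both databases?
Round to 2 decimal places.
87710.86

Schema mapping: "annual_salary" (system_hr1) = "yearly_pay" (system_hr2) = annual salary

All salaries: [114941, 66868, 93231, 60313, 108719, 110913, 58991]
Sum: 613976
Count: 7
Average: 613976 / 7 = 87710.86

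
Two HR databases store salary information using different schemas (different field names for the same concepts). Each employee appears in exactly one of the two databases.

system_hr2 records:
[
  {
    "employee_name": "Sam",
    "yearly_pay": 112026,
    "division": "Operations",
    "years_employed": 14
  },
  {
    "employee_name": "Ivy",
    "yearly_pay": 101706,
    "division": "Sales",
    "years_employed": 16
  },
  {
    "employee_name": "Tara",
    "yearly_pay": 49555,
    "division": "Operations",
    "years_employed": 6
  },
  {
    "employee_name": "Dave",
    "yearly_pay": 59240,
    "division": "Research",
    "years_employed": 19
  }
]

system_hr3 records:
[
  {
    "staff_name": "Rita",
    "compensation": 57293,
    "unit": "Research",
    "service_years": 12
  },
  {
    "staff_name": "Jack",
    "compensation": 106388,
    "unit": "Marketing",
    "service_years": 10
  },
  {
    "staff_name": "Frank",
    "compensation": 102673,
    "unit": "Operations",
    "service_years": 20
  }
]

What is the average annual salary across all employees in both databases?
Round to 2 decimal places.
84125.86

Schema mapping: "yearly_pay" (system_hr2) = "compensation" (system_hr3) = annual salary

All salaries: [112026, 101706, 49555, 59240, 57293, 106388, 102673]
Sum: 588881
Count: 7
Average: 588881 / 7 = 84125.86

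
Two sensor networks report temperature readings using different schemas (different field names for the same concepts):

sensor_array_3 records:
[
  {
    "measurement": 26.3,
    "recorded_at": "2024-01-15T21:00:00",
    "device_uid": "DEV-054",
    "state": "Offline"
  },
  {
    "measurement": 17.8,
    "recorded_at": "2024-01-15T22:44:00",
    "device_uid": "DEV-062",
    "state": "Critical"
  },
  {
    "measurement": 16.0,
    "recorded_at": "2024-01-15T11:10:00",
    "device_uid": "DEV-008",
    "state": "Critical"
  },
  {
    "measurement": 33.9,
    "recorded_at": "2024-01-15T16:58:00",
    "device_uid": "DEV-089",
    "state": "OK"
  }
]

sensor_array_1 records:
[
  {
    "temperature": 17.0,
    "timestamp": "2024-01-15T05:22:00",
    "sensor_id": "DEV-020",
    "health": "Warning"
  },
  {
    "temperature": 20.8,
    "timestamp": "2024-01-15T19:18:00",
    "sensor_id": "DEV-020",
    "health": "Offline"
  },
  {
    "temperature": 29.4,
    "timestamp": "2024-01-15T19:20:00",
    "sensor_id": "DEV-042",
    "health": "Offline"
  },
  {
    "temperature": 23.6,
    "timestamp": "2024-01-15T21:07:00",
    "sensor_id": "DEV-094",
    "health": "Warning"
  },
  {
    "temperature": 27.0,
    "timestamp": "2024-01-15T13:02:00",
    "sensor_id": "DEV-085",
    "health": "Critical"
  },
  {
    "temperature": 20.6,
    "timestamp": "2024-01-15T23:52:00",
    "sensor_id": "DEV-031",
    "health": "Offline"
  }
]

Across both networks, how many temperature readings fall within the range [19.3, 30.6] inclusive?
6

Schema mapping: "measurement" (sensor_array_3) = "temperature" (sensor_array_1) = temperature

Readings in [19.3, 30.6] from sensor_array_3: 1
Readings in [19.3, 30.6] from sensor_array_1: 5

Total count: 1 + 5 = 6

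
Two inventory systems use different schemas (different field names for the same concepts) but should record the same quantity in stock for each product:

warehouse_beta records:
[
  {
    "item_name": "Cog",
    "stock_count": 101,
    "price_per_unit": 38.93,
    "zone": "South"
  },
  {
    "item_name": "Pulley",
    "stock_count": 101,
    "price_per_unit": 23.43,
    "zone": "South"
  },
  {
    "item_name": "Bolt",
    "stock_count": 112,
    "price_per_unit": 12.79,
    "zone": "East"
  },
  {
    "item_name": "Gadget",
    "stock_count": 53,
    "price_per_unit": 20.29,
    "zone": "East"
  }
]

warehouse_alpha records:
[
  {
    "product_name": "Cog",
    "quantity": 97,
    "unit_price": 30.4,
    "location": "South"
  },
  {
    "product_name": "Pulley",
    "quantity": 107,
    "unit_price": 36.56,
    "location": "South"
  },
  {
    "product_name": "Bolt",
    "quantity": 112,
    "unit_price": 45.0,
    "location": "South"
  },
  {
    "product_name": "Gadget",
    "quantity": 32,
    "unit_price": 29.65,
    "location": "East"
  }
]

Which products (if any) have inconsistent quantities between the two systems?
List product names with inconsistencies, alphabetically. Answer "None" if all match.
Cog, Gadget, Pulley

Schema mappings:
- "item_name" (warehouse_beta) = "product_name" (warehouse_alpha) = product name
- "stock_count" (warehouse_beta) = "quantity" (warehouse_alpha) = quantity

Comparison:
  Cog: 101 vs 97 - MISMATCH
  Pulley: 101 vs 107 - MISMATCH
  Bolt: 112 vs 112 - MATCH
  Gadget: 53 vs 32 - MISMATCH

Products with inconsistencies: Cog, Gadget, Pulley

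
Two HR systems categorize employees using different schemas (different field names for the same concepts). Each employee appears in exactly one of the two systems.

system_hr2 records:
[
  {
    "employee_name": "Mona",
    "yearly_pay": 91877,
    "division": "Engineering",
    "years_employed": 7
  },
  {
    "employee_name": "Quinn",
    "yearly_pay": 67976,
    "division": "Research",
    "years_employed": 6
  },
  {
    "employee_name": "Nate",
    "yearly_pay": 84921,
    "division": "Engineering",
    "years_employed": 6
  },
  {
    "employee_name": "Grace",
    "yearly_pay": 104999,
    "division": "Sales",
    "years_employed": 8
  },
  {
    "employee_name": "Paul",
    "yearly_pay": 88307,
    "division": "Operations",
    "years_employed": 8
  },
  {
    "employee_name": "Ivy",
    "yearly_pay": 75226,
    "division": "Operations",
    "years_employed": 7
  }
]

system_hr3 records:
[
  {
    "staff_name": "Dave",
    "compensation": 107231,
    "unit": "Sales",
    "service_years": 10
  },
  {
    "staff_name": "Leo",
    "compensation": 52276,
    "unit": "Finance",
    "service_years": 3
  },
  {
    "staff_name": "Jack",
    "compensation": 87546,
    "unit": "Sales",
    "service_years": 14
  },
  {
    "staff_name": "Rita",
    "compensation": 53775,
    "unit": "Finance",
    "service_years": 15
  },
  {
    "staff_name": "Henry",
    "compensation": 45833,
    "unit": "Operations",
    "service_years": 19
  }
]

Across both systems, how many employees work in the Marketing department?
0

Schema mapping: "division" (system_hr2) = "unit" (system_hr3) = department

Marketing employees in system_hr2: 0
Marketing employees in system_hr3: 0

Total in Marketing: 0 + 0 = 0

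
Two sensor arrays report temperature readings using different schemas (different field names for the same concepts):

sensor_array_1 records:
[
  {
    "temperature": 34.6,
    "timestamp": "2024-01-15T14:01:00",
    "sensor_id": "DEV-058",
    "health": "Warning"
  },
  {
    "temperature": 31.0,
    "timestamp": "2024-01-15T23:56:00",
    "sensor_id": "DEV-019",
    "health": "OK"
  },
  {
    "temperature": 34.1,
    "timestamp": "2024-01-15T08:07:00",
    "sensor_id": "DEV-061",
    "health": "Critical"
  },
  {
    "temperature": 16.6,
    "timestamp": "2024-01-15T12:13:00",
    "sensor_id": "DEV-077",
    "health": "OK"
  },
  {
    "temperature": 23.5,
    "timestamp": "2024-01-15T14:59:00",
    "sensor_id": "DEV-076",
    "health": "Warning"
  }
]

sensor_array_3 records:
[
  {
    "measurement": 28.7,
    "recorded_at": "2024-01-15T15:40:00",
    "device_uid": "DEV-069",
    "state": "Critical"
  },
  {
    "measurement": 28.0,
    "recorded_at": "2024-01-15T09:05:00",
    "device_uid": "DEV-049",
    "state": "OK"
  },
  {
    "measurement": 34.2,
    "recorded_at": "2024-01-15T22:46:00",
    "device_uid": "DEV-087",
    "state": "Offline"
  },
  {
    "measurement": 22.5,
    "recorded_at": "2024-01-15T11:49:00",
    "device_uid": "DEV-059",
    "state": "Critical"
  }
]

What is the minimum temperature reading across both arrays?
16.6

Schema mapping: "temperature" (sensor_array_1) = "measurement" (sensor_array_3) = temperature reading

Minimum in sensor_array_1: 16.6
Minimum in sensor_array_3: 22.5

Overall minimum: min(16.6, 22.5) = 16.6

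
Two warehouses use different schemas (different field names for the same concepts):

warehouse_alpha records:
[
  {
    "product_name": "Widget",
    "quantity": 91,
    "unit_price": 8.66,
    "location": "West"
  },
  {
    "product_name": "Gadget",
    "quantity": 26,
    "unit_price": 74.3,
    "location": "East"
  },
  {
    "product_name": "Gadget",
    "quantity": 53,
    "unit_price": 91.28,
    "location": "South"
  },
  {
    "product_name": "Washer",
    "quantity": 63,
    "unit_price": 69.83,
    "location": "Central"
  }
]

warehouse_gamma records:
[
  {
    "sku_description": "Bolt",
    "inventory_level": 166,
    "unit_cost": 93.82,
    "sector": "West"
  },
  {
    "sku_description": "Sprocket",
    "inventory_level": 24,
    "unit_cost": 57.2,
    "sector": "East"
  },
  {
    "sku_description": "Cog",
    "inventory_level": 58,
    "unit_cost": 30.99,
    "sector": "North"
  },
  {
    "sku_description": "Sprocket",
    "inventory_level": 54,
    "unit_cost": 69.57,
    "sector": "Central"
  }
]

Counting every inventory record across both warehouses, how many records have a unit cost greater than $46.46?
6

Schema mapping: "unit_price" (warehouse_alpha) = "unit_cost" (warehouse_gamma) = unit cost

Records > $46.46 in warehouse_alpha: 3
Records > $46.46 in warehouse_gamma: 3

Total count: 3 + 3 = 6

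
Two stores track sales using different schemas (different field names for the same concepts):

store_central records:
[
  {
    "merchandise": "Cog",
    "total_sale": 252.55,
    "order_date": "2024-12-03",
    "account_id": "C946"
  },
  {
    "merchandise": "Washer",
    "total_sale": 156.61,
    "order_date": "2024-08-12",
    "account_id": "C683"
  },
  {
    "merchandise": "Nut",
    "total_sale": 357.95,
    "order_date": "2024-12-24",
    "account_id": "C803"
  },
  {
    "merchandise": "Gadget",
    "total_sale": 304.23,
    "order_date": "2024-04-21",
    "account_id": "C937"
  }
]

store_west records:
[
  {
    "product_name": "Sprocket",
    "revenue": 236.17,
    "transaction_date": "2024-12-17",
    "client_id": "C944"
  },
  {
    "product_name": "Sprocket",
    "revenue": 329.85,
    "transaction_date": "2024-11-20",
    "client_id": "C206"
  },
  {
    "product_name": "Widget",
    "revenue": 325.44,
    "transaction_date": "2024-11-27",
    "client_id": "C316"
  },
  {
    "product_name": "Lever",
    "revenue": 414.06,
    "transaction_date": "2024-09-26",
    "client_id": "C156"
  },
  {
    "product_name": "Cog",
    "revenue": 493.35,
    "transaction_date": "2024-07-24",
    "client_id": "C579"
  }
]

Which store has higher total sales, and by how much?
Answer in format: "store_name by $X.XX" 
store_west by $727.53

Schema mapping: "total_sale" (store_central) = "revenue" (store_west) = sale amount

Total for store_central: 1071.34
Total for store_west: 1798.87

Difference: |1071.34 - 1798.87| = 727.53
store_west has higher sales by $727.53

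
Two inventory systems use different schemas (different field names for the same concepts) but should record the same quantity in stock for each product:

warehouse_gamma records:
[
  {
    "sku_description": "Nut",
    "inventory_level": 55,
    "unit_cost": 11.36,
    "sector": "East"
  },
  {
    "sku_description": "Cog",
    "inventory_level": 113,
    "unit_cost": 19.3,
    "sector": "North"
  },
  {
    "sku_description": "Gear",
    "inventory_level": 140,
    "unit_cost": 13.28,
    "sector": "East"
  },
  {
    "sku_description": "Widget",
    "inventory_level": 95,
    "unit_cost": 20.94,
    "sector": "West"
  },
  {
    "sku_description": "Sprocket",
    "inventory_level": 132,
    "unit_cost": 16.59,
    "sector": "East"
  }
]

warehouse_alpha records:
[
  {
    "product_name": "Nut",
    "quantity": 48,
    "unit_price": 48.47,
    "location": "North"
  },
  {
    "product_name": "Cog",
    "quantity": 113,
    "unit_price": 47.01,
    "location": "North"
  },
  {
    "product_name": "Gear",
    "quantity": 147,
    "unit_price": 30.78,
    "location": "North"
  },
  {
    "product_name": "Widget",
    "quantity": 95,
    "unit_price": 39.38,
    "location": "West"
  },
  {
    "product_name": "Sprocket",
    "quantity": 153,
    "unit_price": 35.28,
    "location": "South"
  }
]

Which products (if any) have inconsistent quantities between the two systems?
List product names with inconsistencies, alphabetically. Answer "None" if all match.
Gear, Nut, Sprocket

Schema mappings:
- "sku_description" (warehouse_gamma) = "product_name" (warehouse_alpha) = product name
- "inventory_level" (warehouse_gamma) = "quantity" (warehouse_alpha) = quantity

Comparison:
  Nut: 55 vs 48 - MISMATCH
  Cog: 113 vs 113 - MATCH
  Gear: 140 vs 147 - MISMATCH
  Widget: 95 vs 95 - MATCH
  Sprocket: 132 vs 153 - MISMATCH

Products with inconsistencies: Gear, Nut, Sprocket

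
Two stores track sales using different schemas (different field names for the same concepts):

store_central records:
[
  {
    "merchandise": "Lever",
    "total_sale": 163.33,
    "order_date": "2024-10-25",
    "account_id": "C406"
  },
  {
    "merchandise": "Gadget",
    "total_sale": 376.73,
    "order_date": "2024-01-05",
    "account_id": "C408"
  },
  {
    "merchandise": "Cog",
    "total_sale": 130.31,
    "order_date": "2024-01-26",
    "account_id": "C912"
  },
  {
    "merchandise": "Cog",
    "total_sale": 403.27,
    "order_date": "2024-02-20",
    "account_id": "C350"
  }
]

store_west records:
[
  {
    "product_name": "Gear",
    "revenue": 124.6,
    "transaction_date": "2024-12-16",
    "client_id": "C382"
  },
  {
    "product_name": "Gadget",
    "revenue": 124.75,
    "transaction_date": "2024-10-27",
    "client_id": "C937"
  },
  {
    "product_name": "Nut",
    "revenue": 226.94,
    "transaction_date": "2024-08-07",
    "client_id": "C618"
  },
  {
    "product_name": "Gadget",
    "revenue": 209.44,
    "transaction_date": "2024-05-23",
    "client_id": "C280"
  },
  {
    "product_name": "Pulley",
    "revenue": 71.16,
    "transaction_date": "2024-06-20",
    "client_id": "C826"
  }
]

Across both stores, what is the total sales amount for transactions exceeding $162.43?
1379.71

Schema mapping: "total_sale" (store_central) = "revenue" (store_west) = sale amount

Sum of sales > $162.43 in store_central: 943.33
Sum of sales > $162.43 in store_west: 436.38

Total: 943.33 + 436.38 = 1379.71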